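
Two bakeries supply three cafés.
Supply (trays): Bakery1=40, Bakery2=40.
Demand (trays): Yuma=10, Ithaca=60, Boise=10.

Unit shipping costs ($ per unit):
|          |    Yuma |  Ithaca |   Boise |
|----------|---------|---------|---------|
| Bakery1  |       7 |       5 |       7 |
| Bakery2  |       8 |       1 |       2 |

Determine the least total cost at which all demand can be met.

A cheapest plan:
  Bakery1→Yuma: 10 × $7 = $70
  Bakery1→Ithaca: 30 × $5 = $150
  Bakery2→Ithaca: 30 × $1 = $30
  Bakery2→Boise: 10 × $2 = $20
Total = 70 + 150 + 30 + 20 = $270.

270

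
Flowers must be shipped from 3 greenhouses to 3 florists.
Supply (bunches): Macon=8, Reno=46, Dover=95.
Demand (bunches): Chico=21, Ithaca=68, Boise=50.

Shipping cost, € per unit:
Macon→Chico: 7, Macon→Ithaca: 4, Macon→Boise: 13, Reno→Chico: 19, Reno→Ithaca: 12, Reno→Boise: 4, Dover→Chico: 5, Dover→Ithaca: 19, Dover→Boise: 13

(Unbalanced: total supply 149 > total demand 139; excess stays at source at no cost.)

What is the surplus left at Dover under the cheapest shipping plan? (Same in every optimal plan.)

Minimum-cost shipments:
  Macon–Ithaca: 8 × €4 = €32
  Reno–Boise: 46 × €4 = €184
  Dover–Chico: 21 × €5 = €105
  Dover–Ithaca: 60 × €19 = €1140
  Dover–Boise: 4 × €13 = €52
Total cost = €1513.
Dover ships 85 of its 95, leaving 10.

10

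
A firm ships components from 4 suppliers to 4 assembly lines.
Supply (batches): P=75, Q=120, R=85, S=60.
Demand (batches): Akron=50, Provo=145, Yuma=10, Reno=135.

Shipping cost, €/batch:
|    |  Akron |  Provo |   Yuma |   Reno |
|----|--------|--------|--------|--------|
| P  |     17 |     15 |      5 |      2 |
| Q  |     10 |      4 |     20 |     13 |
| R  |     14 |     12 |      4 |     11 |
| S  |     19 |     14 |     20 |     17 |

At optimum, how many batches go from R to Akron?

15

Optimal shipments:
  P to Reno: 75 × €2 = €150
  Q to Provo: 120 × €4 = €480
  R to Akron: 15 × €14 = €210
  R to Yuma: 10 × €4 = €40
  R to Reno: 60 × €11 = €660
  S to Akron: 35 × €19 = €665
  S to Provo: 25 × €14 = €350
Total cost = €2555.
So R→Akron carries 15 batches.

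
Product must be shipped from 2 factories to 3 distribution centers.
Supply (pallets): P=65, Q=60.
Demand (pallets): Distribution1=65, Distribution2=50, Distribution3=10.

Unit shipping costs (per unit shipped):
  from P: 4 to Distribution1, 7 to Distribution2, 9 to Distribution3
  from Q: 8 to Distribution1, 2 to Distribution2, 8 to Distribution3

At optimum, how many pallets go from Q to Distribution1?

0

Optimal shipments:
  P–Distribution1: 65 × 4 = 260
  Q–Distribution2: 50 × 2 = 100
  Q–Distribution3: 10 × 8 = 80
Total cost = 440.
The route Q→Distribution1 is not used.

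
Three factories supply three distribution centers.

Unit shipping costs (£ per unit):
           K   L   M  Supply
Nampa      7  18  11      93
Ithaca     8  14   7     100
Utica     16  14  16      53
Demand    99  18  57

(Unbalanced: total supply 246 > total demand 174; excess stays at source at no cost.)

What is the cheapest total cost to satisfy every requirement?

1350

Optimal allocation:
  Nampa->K: 93 pallets
  Ithaca->K: 6 pallets
  Ithaca->L: 18 pallets
  Ithaca->M: 57 pallets
Total cost = £1350.
(Supply check: Nampa ships 93; Ithaca ships 81; Utica ships 0.)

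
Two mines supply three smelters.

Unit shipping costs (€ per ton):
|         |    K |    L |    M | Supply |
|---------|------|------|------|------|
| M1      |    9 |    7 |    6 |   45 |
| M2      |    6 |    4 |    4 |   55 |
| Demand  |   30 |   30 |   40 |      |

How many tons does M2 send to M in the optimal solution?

The minimum-cost plan:
  M1->K: 5 × €9 = €45
  M1->M: 40 × €6 = €240
  M2->K: 25 × €6 = €150
  M2->L: 30 × €4 = €120
Total cost = €555.
The route M2→M is not used.

0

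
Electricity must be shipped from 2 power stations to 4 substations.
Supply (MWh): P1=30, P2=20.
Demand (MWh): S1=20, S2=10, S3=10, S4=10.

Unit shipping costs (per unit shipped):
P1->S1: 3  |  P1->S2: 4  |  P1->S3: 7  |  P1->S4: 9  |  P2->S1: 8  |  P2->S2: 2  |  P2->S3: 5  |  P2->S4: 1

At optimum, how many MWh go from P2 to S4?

The minimum-cost plan:
  P1→S1: 20 × 3 = 60
  P1→S2: 10 × 4 = 40
  P2→S3: 10 × 5 = 50
  P2→S4: 10 × 1 = 10
Total cost = 160.
So P2→S4 carries 10 MWh.

10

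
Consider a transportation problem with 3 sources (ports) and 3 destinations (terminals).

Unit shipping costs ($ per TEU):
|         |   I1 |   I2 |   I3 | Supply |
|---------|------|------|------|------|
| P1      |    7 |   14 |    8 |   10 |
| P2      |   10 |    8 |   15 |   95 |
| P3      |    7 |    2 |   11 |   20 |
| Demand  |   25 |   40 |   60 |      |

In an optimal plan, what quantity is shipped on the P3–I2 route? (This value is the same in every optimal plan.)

Solving gives:
  P1 to I3: 10 TEU
  P2 to I1: 25 TEU
  P2 to I2: 20 TEU
  P2 to I3: 50 TEU
  P3 to I2: 20 TEU
Total cost = $1280.
So P3→I2 carries 20 TEU.

20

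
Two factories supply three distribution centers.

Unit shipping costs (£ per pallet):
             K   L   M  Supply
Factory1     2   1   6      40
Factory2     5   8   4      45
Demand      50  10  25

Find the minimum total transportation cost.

Optimal allocation:
  Factory1–K: 30 × £2 = £60
  Factory1–L: 10 × £1 = £10
  Factory2–K: 20 × £5 = £100
  Factory2–M: 25 × £4 = £100
Total = 60 + 10 + 100 + 100 = £270.
(Supply check: Factory1 ships 40; Factory2 ships 45.)

270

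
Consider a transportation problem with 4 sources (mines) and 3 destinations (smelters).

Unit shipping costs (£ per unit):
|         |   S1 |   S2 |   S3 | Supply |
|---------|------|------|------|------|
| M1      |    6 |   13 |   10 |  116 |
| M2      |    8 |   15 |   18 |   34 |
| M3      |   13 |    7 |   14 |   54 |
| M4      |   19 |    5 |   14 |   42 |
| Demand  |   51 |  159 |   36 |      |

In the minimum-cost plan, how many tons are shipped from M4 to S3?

Optimal shipments:
  M1–S1: 17 × £6 = £102
  M1–S2: 63 × £13 = £819
  M1–S3: 36 × £10 = £360
  M2–S1: 34 × £8 = £272
  M3–S2: 54 × £7 = £378
  M4–S2: 42 × £5 = £210
Total cost = £2141.
The route M4→S3 is not used.

0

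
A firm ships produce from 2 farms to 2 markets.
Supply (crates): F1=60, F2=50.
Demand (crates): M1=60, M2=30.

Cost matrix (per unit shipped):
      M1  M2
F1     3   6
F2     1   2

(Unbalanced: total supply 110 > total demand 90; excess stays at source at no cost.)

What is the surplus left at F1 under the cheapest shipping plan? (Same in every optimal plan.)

An optimal plan:
  F1→M1: 40 crates
  F2→M1: 20 crates
  F2→M2: 30 crates
Total cost = 200.
F1 ships 40 of its 60, leaving 20.

20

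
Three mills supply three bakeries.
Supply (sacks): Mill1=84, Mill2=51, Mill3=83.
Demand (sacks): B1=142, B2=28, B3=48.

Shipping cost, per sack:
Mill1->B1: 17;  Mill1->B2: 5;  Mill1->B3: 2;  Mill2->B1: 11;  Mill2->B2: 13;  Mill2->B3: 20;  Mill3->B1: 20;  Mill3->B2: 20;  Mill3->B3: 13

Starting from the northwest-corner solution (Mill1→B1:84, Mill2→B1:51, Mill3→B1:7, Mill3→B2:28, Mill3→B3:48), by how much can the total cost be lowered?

Current plan cost = 84·17 + 51·11 + 7·20 + 28·20 + 48·13 = 3313.
Optimal plan:
  Mill1->B1: 8 × 17 = 136
  Mill1->B2: 28 × 5 = 140
  Mill1->B3: 48 × 2 = 96
  Mill2->B1: 51 × 11 = 561
  Mill3->B1: 83 × 20 = 1660
Optimal cost = 2593.
Saving = 3313 − 2593 = 720.

720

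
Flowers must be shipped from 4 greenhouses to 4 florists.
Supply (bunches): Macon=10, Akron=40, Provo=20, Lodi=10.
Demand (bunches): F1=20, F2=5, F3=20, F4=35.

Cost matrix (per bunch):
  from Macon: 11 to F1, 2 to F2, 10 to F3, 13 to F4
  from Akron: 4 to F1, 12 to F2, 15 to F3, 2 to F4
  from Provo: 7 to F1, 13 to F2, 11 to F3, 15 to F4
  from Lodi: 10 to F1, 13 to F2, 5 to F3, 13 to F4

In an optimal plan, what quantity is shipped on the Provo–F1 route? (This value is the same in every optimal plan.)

The minimum-cost plan:
  Macon–F2: 5 bunches
  Macon–F3: 5 bunches
  Akron–F1: 5 bunches
  Akron–F4: 35 bunches
  Provo–F1: 15 bunches
  Provo–F3: 5 bunches
  Lodi–F3: 10 bunches
Total cost = 360.
So Provo→F1 carries 15 bunches.

15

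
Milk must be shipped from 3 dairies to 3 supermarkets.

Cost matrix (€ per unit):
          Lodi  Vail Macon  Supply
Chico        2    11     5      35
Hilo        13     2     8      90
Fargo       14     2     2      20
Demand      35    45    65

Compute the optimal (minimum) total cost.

560

A cheapest plan:
  Chico–Lodi: 35 × €2 = €70
  Hilo–Vail: 45 × €2 = €90
  Hilo–Macon: 45 × €8 = €360
  Fargo–Macon: 20 × €2 = €40
Total = 70 + 90 + 360 + 40 = €560.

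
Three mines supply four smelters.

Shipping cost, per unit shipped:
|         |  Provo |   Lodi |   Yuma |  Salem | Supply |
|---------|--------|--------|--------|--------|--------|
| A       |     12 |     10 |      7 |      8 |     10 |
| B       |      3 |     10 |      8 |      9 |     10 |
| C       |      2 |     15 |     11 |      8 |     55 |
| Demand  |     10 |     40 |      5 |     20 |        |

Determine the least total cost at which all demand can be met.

735

An optimal shipping plan:
  A–Lodi: 10 tons
  B–Lodi: 10 tons
  C–Provo: 10 tons
  C–Lodi: 20 tons
  C–Yuma: 5 tons
  C–Salem: 20 tons
Total cost = 735.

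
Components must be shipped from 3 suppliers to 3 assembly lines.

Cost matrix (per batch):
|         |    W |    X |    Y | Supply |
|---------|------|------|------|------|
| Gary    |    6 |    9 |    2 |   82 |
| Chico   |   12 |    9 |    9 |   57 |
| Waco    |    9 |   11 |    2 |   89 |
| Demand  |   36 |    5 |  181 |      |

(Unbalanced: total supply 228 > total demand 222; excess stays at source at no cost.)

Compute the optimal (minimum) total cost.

An optimal shipping plan:
  Gary→Y: 82 × 2 = 164
  Chico→W: 36 × 12 = 432
  Chico→X: 5 × 9 = 45
  Chico→Y: 10 × 9 = 90
  Waco→Y: 89 × 2 = 178
Total = 164 + 432 + 45 + 90 + 178 = 909.

909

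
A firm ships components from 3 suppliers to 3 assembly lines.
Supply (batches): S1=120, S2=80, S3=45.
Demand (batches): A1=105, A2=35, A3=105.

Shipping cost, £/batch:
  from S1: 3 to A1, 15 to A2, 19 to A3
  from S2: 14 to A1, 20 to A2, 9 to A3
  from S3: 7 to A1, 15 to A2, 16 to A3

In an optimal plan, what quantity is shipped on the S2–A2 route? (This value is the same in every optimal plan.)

Solving gives:
  S1–A1: 105 batches
  S1–A2: 15 batches
  S2–A3: 80 batches
  S3–A2: 20 batches
  S3–A3: 25 batches
Total cost = £1960.
The route S2→A2 is not used.

0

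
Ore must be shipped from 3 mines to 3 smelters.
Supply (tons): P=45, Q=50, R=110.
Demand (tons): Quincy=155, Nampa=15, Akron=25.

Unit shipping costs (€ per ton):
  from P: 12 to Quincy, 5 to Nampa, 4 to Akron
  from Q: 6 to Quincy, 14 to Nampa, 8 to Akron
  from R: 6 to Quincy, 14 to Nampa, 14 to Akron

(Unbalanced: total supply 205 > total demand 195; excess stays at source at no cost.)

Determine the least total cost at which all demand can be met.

An optimal shipping plan:
  P–Nampa: 15 × €5 = €75
  P–Akron: 25 × €4 = €100
  Q–Quincy: 50 × €6 = €300
  R–Quincy: 105 × €6 = €630
Total = 75 + 100 + 300 + 630 = €1105.

1105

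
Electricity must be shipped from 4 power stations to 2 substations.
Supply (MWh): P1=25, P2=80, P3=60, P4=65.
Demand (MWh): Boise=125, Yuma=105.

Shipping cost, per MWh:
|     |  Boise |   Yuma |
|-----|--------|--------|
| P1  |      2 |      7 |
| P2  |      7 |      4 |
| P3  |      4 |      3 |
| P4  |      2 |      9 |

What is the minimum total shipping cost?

An optimal shipping plan:
  P1->Boise: 25 × 2 = 50
  P2->Yuma: 80 × 4 = 320
  P3->Boise: 35 × 4 = 140
  P3->Yuma: 25 × 3 = 75
  P4->Boise: 65 × 2 = 130
Total = 50 + 320 + 140 + 75 + 130 = 715.

715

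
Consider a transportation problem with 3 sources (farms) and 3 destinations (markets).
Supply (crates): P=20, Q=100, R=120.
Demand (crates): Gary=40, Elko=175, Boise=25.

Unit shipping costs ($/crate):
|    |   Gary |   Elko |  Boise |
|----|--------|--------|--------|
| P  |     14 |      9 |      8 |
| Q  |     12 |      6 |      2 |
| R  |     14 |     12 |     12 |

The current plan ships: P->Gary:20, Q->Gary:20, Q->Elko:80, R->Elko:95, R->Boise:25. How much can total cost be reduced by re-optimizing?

240

Current plan cost = 20·14 + 20·12 + 80·6 + 95·12 + 25·12 = $2440.
Optimal plan:
  P to Elko: 20 × $9 = $180
  Q to Elko: 75 × $6 = $450
  Q to Boise: 25 × $2 = $50
  R to Gary: 40 × $14 = $560
  R to Elko: 80 × $12 = $960
Optimal cost = $2200.
Saving = 2440 − 2200 = $240.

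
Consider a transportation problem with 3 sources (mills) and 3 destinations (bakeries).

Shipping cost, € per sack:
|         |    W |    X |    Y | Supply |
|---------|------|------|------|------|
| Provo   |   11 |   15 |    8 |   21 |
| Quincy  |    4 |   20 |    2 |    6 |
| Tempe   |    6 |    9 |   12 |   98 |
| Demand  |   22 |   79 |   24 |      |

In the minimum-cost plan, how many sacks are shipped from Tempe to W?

19

Optimal shipments:
  Provo->Y: 21 × €8 = €168
  Quincy->W: 3 × €4 = €12
  Quincy->Y: 3 × €2 = €6
  Tempe->W: 19 × €6 = €114
  Tempe->X: 79 × €9 = €711
Total cost = €1011.
So Tempe→W carries 19 sacks.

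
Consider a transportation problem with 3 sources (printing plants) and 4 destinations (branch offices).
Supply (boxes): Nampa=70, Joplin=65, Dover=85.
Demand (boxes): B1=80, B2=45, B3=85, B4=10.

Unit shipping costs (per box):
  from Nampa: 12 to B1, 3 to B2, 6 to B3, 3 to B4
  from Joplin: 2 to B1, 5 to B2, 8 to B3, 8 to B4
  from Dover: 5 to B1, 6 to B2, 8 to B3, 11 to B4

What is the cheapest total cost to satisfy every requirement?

1020

A cheapest plan:
  Nampa–B2: 45 boxes
  Nampa–B3: 15 boxes
  Nampa–B4: 10 boxes
  Joplin–B1: 65 boxes
  Dover–B1: 15 boxes
  Dover–B3: 70 boxes
Total cost = 1020.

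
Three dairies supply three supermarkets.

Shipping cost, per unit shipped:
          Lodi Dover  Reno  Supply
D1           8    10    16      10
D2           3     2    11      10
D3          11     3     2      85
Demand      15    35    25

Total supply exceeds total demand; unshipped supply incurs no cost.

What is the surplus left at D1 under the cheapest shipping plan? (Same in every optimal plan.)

Minimum-cost shipments:
  D1→Lodi: 5 × 8 = 40
  D2→Lodi: 10 × 3 = 30
  D3→Dover: 35 × 3 = 105
  D3→Reno: 25 × 2 = 50
Total cost = 225.
D1 ships 5 of its 10, leaving 5.

5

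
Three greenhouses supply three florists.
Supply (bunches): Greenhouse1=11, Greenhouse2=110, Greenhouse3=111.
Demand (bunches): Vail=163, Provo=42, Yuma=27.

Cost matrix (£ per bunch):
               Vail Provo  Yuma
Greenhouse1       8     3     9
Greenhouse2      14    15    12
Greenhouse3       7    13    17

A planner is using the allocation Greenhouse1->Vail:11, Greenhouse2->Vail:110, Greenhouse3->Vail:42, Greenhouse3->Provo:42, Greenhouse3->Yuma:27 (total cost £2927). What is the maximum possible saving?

600

Current plan cost = 11·8 + 110·14 + 42·7 + 42·13 + 27·17 = £2927.
Optimal plan:
  Greenhouse1 to Provo: 11 × £3 = £33
  Greenhouse2 to Vail: 52 × £14 = £728
  Greenhouse2 to Provo: 31 × £15 = £465
  Greenhouse2 to Yuma: 27 × £12 = £324
  Greenhouse3 to Vail: 111 × £7 = £777
Optimal cost = £2327.
Saving = 2927 − 2327 = £600.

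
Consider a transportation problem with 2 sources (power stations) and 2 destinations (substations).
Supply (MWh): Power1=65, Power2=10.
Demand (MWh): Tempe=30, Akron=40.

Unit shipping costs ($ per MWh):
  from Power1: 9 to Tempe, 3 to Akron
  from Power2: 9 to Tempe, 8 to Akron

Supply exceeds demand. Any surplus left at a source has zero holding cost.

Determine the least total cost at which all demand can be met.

Optimal allocation:
  Power1–Tempe: 20 × $9 = $180
  Power1–Akron: 40 × $3 = $120
  Power2–Tempe: 10 × $9 = $90
Total = 180 + 120 + 90 = $390.
(Supply check: Power1 ships 60; Power2 ships 10.)

390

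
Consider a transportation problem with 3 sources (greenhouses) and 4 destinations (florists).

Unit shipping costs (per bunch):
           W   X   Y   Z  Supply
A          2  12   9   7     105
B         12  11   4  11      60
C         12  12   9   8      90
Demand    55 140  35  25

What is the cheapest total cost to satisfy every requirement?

2080

A cheapest plan:
  A->W: 55 × 2 = 110
  A->X: 25 × 12 = 300
  A->Z: 25 × 7 = 175
  B->X: 25 × 11 = 275
  B->Y: 35 × 4 = 140
  C->X: 90 × 12 = 1080
Total = 110 + 300 + 175 + 275 + 140 + 1080 = 2080.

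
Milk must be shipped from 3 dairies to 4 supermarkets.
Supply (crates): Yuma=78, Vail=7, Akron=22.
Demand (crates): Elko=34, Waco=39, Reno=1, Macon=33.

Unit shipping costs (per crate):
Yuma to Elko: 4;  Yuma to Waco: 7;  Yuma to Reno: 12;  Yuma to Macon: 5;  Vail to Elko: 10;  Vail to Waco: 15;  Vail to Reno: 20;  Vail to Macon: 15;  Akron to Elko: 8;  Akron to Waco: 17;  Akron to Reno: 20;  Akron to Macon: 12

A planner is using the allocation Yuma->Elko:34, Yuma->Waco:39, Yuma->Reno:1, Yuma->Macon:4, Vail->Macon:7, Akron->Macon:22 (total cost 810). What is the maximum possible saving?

Current plan cost = 34·4 + 39·7 + 1·12 + 4·5 + 7·15 + 22·12 = 810.
Optimal plan:
  Yuma->Elko: 5 × 4 = 20
  Yuma->Waco: 39 × 7 = 273
  Yuma->Reno: 1 × 12 = 12
  Yuma->Macon: 33 × 5 = 165
  Vail->Elko: 7 × 10 = 70
  Akron->Elko: 22 × 8 = 176
Optimal cost = 716.
Saving = 810 − 716 = 94.

94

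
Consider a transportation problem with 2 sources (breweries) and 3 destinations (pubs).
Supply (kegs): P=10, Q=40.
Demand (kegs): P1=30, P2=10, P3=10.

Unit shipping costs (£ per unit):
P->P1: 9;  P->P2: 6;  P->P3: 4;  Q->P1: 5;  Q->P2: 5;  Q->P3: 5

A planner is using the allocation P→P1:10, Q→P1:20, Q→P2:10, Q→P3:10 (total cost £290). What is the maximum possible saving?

Current plan cost = 10·9 + 20·5 + 10·5 + 10·5 = £290.
Optimal plan:
  P→P3: 10 × £4 = £40
  Q→P1: 30 × £5 = £150
  Q→P2: 10 × £5 = £50
Optimal cost = £240.
Saving = 290 − 240 = £50.

50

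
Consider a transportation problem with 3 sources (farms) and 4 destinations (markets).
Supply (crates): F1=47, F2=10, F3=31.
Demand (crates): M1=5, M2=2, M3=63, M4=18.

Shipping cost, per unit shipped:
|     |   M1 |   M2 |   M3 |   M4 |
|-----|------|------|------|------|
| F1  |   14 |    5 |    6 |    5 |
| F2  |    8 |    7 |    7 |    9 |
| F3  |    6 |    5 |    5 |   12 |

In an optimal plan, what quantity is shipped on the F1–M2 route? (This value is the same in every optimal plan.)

Solving gives:
  F1→M2: 2 × 5 = 10
  F1→M3: 27 × 6 = 162
  F1→M4: 18 × 5 = 90
  F2→M1: 5 × 8 = 40
  F2→M3: 5 × 7 = 35
  F3→M3: 31 × 5 = 155
Total cost = 492.
So F1→M2 carries 2 crates.

2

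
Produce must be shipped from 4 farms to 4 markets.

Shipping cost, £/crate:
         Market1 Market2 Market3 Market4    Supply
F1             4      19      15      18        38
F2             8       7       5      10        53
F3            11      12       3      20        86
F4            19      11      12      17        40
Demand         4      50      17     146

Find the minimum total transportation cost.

2869

One minimum-cost allocation:
  F1→Market1: 4 × £4 = £16
  F1→Market4: 34 × £18 = £612
  F2→Market4: 53 × £10 = £530
  F3→Market2: 50 × £12 = £600
  F3→Market3: 17 × £3 = £51
  F3→Market4: 19 × £20 = £380
  F4→Market4: 40 × £17 = £680
Total = 16 + 612 + 530 + 600 + 51 + 380 + 680 = £2869.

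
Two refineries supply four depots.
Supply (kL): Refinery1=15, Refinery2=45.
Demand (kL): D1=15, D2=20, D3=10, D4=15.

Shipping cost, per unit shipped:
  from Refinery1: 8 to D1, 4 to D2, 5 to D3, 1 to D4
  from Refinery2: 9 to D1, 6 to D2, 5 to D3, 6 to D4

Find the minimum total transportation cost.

One minimum-cost allocation:
  Refinery1–D4: 15 kL
  Refinery2–D1: 15 kL
  Refinery2–D2: 20 kL
  Refinery2–D3: 10 kL
Total cost = 320.

320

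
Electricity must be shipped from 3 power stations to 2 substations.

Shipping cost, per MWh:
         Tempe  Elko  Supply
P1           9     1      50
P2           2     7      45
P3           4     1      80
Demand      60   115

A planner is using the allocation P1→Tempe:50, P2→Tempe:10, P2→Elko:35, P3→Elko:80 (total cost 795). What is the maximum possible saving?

Current plan cost = 50·9 + 10·2 + 35·7 + 80·1 = 795.
Optimal plan:
  P1->Elko: 50 MWh
  P2->Tempe: 45 MWh
  P3->Tempe: 15 MWh
  P3->Elko: 65 MWh
Optimal cost = 265.
Saving = 795 − 265 = 530.

530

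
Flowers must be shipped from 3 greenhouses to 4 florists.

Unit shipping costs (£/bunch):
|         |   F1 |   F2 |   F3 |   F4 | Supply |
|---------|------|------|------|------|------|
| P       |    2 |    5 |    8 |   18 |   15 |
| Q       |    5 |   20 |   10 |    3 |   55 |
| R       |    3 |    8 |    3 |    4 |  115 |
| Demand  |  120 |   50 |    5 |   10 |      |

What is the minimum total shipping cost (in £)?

850

An optimal shipping plan:
  P->F2: 15 × £5 = £75
  Q->F1: 45 × £5 = £225
  Q->F4: 10 × £3 = £30
  R->F1: 75 × £3 = £225
  R->F2: 35 × £8 = £280
  R->F3: 5 × £3 = £15
Total = 75 + 225 + 30 + 225 + 280 + 15 = £850.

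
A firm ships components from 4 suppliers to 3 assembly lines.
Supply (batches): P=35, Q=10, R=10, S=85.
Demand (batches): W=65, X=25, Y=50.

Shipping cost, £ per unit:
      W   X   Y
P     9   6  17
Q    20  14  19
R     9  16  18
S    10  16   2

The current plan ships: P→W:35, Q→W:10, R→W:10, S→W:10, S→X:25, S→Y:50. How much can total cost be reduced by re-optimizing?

255

Current plan cost = 35·9 + 10·20 + 10·9 + 10·10 + 25·16 + 50·2 = £1205.
Optimal plan:
  P–W: 20 × £9 = £180
  P–X: 15 × £6 = £90
  Q–X: 10 × £14 = £140
  R–W: 10 × £9 = £90
  S–W: 35 × £10 = £350
  S–Y: 50 × £2 = £100
Optimal cost = £950.
Saving = 1205 − 950 = £255.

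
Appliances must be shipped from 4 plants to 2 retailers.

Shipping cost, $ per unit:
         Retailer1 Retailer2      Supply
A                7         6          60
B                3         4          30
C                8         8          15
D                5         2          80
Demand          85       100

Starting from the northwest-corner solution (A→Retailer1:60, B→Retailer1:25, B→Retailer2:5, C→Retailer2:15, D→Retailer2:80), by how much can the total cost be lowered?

Current plan cost = 60·7 + 25·3 + 5·4 + 15·8 + 80·2 = $795.
Optimal plan:
  A->Retailer1: 40 × $7 = $280
  A->Retailer2: 20 × $6 = $120
  B->Retailer1: 30 × $3 = $90
  C->Retailer1: 15 × $8 = $120
  D->Retailer2: 80 × $2 = $160
Optimal cost = $770.
Saving = 795 − 770 = $25.

25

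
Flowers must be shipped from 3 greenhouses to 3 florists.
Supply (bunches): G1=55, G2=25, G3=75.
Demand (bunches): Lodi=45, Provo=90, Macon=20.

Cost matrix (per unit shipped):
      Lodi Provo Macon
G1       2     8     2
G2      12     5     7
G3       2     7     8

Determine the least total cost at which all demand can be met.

A cheapest plan:
  G1–Lodi: 35 × 2 = 70
  G1–Macon: 20 × 2 = 40
  G2–Provo: 25 × 5 = 125
  G3–Lodi: 10 × 2 = 20
  G3–Provo: 65 × 7 = 455
Total = 70 + 40 + 125 + 20 + 455 = 710.

710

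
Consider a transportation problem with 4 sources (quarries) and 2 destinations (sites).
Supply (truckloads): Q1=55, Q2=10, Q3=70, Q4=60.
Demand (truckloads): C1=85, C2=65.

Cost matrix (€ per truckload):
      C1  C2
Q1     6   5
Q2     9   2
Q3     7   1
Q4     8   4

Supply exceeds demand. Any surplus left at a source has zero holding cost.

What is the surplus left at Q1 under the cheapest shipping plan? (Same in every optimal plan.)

0

An optimal plan:
  Q1->C1: 55 truckloads
  Q2->C2: 10 truckloads
  Q3->C1: 15 truckloads
  Q3->C2: 55 truckloads
  Q4->C1: 15 truckloads
Total cost = €630.
Q1 ships 55 of its 55, leaving 0.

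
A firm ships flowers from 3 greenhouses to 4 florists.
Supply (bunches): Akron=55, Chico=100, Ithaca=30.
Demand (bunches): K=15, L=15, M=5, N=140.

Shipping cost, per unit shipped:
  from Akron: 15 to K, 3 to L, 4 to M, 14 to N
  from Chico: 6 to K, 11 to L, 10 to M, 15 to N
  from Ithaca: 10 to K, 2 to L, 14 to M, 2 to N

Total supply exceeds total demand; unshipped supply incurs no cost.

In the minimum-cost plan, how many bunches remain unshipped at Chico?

Minimum-cost shipments:
  Akron→L: 15 bunches
  Akron→M: 5 bunches
  Akron→N: 35 bunches
  Chico→K: 15 bunches
  Chico→N: 75 bunches
  Ithaca→N: 30 bunches
Total cost = 1830.
Chico ships 90 of its 100, leaving 10.

10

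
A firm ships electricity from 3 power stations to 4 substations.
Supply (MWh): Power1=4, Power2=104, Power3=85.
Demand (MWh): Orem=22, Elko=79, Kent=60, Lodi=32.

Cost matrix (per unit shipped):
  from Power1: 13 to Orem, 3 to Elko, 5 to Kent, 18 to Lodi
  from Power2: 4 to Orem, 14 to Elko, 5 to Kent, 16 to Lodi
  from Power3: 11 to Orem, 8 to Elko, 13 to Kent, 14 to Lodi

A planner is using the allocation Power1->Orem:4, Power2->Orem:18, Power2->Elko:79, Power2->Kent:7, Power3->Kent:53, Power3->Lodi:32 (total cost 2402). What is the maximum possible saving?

910

Current plan cost = 4·13 + 18·4 + 79·14 + 7·5 + 53·13 + 32·14 = 2402.
Optimal plan:
  Power1 to Elko: 4 × 3 = 12
  Power2 to Orem: 22 × 4 = 88
  Power2 to Kent: 60 × 5 = 300
  Power2 to Lodi: 22 × 16 = 352
  Power3 to Elko: 75 × 8 = 600
  Power3 to Lodi: 10 × 14 = 140
Optimal cost = 1492.
Saving = 2402 − 1492 = 910.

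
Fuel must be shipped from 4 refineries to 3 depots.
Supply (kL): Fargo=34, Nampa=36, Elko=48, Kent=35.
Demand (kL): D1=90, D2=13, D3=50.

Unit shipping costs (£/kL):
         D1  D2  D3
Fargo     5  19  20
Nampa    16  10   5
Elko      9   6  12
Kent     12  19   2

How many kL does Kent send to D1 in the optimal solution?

Optimal shipments:
  Fargo→D1: 34 × £5 = £170
  Nampa→D2: 13 × £10 = £130
  Nampa→D3: 23 × £5 = £115
  Elko→D1: 48 × £9 = £432
  Kent→D1: 8 × £12 = £96
  Kent→D3: 27 × £2 = £54
Total cost = £997.
So Kent→D1 carries 8 kL.

8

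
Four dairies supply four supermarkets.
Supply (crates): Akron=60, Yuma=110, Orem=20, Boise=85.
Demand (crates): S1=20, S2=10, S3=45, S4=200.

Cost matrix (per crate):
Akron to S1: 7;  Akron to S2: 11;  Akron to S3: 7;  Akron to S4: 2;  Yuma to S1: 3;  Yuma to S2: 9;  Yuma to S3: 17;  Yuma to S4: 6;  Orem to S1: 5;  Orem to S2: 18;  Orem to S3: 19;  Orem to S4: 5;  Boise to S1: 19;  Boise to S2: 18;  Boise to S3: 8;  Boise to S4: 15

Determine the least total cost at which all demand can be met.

1810

One minimum-cost allocation:
  Akron–S4: 60 × 2 = 120
  Yuma–S1: 20 × 3 = 60
  Yuma–S4: 90 × 6 = 540
  Orem–S4: 20 × 5 = 100
  Boise–S2: 10 × 18 = 180
  Boise–S3: 45 × 8 = 360
  Boise–S4: 30 × 15 = 450
Total = 120 + 60 + 540 + 100 + 180 + 360 + 450 = 1810.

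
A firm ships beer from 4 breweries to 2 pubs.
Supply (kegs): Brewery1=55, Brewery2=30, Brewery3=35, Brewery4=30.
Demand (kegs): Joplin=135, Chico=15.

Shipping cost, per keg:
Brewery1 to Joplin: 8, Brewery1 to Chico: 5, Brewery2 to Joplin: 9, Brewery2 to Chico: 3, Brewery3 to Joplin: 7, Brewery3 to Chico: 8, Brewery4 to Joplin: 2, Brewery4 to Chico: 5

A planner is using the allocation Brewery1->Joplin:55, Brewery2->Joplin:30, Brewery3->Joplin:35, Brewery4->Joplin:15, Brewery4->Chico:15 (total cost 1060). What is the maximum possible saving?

Current plan cost = 55·8 + 30·9 + 35·7 + 15·2 + 15·5 = 1060.
Optimal plan:
  Brewery1 to Joplin: 55 × 8 = 440
  Brewery2 to Joplin: 15 × 9 = 135
  Brewery2 to Chico: 15 × 3 = 45
  Brewery3 to Joplin: 35 × 7 = 245
  Brewery4 to Joplin: 30 × 2 = 60
Optimal cost = 925.
Saving = 1060 − 925 = 135.

135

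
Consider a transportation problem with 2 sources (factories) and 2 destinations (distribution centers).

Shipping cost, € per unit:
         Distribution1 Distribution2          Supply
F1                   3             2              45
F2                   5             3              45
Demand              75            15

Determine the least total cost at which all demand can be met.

330

Optimal allocation:
  F1–Distribution1: 45 × €3 = €135
  F2–Distribution1: 30 × €5 = €150
  F2–Distribution2: 15 × €3 = €45
Total = 135 + 150 + 45 = €330.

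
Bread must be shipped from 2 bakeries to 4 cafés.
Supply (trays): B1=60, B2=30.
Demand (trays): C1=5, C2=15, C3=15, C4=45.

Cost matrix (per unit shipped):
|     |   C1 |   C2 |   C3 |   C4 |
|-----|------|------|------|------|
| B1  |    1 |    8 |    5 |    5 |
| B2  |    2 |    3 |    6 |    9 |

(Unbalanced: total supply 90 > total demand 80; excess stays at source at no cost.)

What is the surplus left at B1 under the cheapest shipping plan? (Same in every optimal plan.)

0

An optimal plan:
  B1->C1: 5 × 1 = 5
  B1->C3: 10 × 5 = 50
  B1->C4: 45 × 5 = 225
  B2->C2: 15 × 3 = 45
  B2->C3: 5 × 6 = 30
Total cost = 355.
B1 ships 60 of its 60, leaving 0.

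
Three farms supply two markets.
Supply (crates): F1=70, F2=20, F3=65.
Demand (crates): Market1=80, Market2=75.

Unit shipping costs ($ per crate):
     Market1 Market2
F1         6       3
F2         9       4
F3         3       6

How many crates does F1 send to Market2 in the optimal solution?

55

The minimum-cost plan:
  F1→Market1: 15 × $6 = $90
  F1→Market2: 55 × $3 = $165
  F2→Market2: 20 × $4 = $80
  F3→Market1: 65 × $3 = $195
Total cost = $530.
So F1→Market2 carries 55 crates.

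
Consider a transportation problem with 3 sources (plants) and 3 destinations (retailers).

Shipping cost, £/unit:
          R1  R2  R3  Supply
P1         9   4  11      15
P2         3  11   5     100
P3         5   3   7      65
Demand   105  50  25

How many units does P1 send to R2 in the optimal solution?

Optimal shipments:
  P1→R2: 15 × £4 = £60
  P2→R1: 75 × £3 = £225
  P2→R3: 25 × £5 = £125
  P3→R1: 30 × £5 = £150
  P3→R2: 35 × £3 = £105
Total cost = £665.
So P1→R2 carries 15 units.

15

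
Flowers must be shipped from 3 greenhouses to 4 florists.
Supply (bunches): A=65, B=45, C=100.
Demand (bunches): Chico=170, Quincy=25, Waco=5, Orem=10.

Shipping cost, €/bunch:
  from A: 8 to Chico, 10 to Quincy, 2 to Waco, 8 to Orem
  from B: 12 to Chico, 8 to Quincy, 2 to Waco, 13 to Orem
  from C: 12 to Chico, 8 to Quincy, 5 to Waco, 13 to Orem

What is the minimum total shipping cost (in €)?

2110

Optimal allocation:
  A→Chico: 55 × €8 = €440
  A→Orem: 10 × €8 = €80
  B→Chico: 15 × €12 = €180
  B→Quincy: 25 × €8 = €200
  B→Waco: 5 × €2 = €10
  C→Chico: 100 × €12 = €1200
Total = 440 + 80 + 180 + 200 + 10 + 1200 = €2110.
(Supply check: A ships 65; B ships 45; C ships 100.)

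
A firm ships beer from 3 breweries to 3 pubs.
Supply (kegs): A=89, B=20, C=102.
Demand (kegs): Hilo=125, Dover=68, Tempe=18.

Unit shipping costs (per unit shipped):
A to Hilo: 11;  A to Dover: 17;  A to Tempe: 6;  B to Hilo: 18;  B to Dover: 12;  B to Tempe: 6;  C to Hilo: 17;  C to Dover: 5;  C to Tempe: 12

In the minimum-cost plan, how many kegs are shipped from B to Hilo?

Solving gives:
  A->Hilo: 89 × 11 = 979
  B->Hilo: 2 × 18 = 36
  B->Tempe: 18 × 6 = 108
  C->Hilo: 34 × 17 = 578
  C->Dover: 68 × 5 = 340
Total cost = 2041.
So B→Hilo carries 2 kegs.

2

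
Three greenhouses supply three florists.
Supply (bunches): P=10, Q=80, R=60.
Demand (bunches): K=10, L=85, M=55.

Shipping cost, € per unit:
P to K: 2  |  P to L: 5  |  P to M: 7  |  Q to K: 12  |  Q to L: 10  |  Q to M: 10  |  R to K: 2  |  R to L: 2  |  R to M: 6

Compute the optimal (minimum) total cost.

A cheapest plan:
  P->K: 10 × €2 = €20
  Q->L: 25 × €10 = €250
  Q->M: 55 × €10 = €550
  R->L: 60 × €2 = €120
Total = 20 + 250 + 550 + 120 = €940.

940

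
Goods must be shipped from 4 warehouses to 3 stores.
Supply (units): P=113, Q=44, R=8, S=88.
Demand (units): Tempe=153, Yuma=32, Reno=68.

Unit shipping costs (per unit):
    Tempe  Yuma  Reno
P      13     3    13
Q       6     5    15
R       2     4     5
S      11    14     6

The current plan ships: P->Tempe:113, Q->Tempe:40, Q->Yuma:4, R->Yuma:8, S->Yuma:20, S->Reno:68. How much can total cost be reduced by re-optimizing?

392

Current plan cost = 113·13 + 40·6 + 4·5 + 8·4 + 20·14 + 68·6 = 2449.
Optimal plan:
  P–Tempe: 81 units
  P–Yuma: 32 units
  Q–Tempe: 44 units
  R–Tempe: 8 units
  S–Tempe: 20 units
  S–Reno: 68 units
Optimal cost = 2057.
Saving = 2449 − 2057 = 392.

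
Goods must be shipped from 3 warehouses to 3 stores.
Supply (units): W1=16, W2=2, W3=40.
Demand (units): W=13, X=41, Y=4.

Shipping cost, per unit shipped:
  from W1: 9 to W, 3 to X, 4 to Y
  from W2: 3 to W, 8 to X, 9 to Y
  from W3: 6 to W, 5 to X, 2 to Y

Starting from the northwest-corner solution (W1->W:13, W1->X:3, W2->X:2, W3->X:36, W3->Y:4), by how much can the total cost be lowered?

77

Current plan cost = 13·9 + 3·3 + 2·8 + 36·5 + 4·2 = 330.
Optimal plan:
  W1→X: 16 × 3 = 48
  W2→W: 2 × 3 = 6
  W3→W: 11 × 6 = 66
  W3→X: 25 × 5 = 125
  W3→Y: 4 × 2 = 8
Optimal cost = 253.
Saving = 330 − 253 = 77.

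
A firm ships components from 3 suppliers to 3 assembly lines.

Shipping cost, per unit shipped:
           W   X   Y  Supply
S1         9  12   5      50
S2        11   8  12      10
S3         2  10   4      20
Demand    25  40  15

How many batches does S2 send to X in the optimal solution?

Optimal shipments:
  S1→W: 5 batches
  S1→X: 30 batches
  S1→Y: 15 batches
  S2→X: 10 batches
  S3→W: 20 batches
Total cost = 600.
So S2→X carries 10 batches.

10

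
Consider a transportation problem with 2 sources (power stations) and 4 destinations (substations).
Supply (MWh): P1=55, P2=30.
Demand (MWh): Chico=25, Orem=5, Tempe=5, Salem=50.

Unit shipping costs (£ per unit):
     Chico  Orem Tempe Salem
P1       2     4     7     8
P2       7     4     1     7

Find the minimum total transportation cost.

450

A cheapest plan:
  P1->Chico: 25 MWh
  P1->Orem: 5 MWh
  P1->Salem: 25 MWh
  P2->Tempe: 5 MWh
  P2->Salem: 25 MWh
Total cost = £450.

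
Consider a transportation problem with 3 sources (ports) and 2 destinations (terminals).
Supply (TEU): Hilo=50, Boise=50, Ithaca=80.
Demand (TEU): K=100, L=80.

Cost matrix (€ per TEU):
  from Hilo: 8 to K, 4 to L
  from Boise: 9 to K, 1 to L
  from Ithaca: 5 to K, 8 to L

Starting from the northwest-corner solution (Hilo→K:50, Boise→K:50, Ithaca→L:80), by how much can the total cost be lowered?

760

Current plan cost = 50·8 + 50·9 + 80·8 = €1490.
Optimal plan:
  Hilo to K: 20 × €8 = €160
  Hilo to L: 30 × €4 = €120
  Boise to L: 50 × €1 = €50
  Ithaca to K: 80 × €5 = €400
Optimal cost = €730.
Saving = 1490 − 730 = €760.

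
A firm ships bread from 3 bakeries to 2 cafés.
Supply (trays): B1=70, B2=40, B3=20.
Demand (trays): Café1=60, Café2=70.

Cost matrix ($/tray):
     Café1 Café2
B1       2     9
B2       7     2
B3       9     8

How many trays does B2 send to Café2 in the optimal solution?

The minimum-cost plan:
  B1–Café1: 60 trays
  B1–Café2: 10 trays
  B2–Café2: 40 trays
  B3–Café2: 20 trays
Total cost = $450.
So B2→Café2 carries 40 trays.

40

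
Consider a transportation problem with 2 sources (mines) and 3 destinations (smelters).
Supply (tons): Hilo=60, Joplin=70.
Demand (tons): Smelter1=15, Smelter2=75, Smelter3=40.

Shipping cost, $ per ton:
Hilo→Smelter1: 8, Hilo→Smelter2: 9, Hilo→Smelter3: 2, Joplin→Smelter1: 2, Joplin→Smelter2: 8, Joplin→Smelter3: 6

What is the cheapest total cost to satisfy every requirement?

A cheapest plan:
  Hilo–Smelter2: 20 × $9 = $180
  Hilo–Smelter3: 40 × $2 = $80
  Joplin–Smelter1: 15 × $2 = $30
  Joplin–Smelter2: 55 × $8 = $440
Total = 180 + 80 + 30 + 440 = $730.
(Supply check: Hilo ships 60; Joplin ships 70.)

730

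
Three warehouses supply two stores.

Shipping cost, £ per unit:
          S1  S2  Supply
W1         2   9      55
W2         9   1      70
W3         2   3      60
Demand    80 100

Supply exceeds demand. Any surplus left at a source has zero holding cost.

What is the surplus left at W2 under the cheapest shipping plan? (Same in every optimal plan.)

0

An optimal plan:
  W1 to S1: 50 × £2 = £100
  W2 to S2: 70 × £1 = £70
  W3 to S1: 30 × £2 = £60
  W3 to S2: 30 × £3 = £90
Total cost = £320.
W2 ships 70 of its 70, leaving 0.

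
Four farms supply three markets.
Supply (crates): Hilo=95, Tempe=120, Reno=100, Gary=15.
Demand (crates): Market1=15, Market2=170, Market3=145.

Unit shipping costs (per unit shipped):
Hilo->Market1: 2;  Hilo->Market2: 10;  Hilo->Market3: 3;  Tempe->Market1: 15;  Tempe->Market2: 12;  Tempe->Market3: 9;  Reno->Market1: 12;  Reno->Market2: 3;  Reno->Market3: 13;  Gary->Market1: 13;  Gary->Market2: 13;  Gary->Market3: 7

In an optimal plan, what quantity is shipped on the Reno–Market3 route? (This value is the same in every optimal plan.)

Solving gives:
  Hilo to Market1: 15 × 2 = 30
  Hilo to Market3: 80 × 3 = 240
  Tempe to Market2: 70 × 12 = 840
  Tempe to Market3: 50 × 9 = 450
  Reno to Market2: 100 × 3 = 300
  Gary to Market3: 15 × 7 = 105
Total cost = 1965.
The route Reno→Market3 is not used.

0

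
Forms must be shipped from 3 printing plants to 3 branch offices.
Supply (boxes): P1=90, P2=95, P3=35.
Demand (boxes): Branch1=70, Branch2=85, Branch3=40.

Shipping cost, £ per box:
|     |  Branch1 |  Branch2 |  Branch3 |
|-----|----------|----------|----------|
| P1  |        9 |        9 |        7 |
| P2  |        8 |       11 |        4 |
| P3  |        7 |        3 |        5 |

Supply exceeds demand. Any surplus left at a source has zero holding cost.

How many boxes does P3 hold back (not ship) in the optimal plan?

0

Minimum-cost shipments:
  P1–Branch1: 15 × £9 = £135
  P1–Branch2: 50 × £9 = £450
  P2–Branch1: 55 × £8 = £440
  P2–Branch3: 40 × £4 = £160
  P3–Branch2: 35 × £3 = £105
Total cost = £1290.
P3 ships 35 of its 35, leaving 0.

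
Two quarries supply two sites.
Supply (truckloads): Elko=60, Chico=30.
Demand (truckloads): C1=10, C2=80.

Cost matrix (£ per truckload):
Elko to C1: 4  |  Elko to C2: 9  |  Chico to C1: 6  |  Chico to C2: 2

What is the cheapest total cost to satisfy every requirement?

550

An optimal shipping plan:
  Elko–C1: 10 × £4 = £40
  Elko–C2: 50 × £9 = £450
  Chico–C2: 30 × £2 = £60
Total = 40 + 450 + 60 = £550.
(Supply check: Elko ships 60; Chico ships 30.)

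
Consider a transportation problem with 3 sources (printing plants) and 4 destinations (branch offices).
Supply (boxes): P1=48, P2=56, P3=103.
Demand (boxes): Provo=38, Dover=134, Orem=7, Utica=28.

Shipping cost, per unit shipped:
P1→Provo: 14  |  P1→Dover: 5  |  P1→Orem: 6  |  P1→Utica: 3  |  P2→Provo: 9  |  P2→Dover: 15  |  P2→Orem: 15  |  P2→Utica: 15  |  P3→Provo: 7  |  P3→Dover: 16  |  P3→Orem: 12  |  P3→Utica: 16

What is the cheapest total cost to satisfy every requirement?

2302

One minimum-cost allocation:
  P1–Dover: 20 × 5 = 100
  P1–Utica: 28 × 3 = 84
  P2–Dover: 56 × 15 = 840
  P3–Provo: 38 × 7 = 266
  P3–Dover: 58 × 16 = 928
  P3–Orem: 7 × 12 = 84
Total = 100 + 84 + 840 + 266 + 928 + 84 = 2302.
(Supply check: P1 ships 48; P2 ships 56; P3 ships 103.)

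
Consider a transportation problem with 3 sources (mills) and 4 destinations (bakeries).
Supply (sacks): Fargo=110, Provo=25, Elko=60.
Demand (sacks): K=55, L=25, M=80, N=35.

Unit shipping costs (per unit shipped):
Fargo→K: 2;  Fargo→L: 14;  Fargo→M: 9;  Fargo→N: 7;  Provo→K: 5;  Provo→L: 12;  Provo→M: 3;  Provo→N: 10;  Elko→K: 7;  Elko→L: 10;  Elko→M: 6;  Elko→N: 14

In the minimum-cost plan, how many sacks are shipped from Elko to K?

Optimal shipments:
  Fargo to K: 55 × 2 = 110
  Fargo to M: 20 × 9 = 180
  Fargo to N: 35 × 7 = 245
  Provo to M: 25 × 3 = 75
  Elko to L: 25 × 10 = 250
  Elko to M: 35 × 6 = 210
Total cost = 1070.
The route Elko→K is not used.

0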